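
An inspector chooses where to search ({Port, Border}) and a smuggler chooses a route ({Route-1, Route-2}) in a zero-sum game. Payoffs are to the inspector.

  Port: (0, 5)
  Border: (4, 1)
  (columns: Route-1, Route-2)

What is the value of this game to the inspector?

Row minima: Port → 0, Border → 1; maximin = 1.
Column maxima: Route-1 → 4, Route-2 → 5; minimax = 4.
1 ≠ 4, so there is no saddle point; optimal play is mixed.
Let the inspector play Port with probability p. Expected payoff against Route-1: 0p + 4(1−p) = −4p + 4; against Route-2: 5p + 1(1−p) = 4p + 1.
Setting these equal: −4p + 4 = 4p + 1 ⇒ −8p = -3 ⇒ p = 3/8, and the value is (-4)·(3/8) + 4 = 5/2.
For the smuggler: with q = P(Route-1), equating Port's and Border's payoffs gives −5q + 5 = 3q + 1 ⇒ q = 1/2.

5/2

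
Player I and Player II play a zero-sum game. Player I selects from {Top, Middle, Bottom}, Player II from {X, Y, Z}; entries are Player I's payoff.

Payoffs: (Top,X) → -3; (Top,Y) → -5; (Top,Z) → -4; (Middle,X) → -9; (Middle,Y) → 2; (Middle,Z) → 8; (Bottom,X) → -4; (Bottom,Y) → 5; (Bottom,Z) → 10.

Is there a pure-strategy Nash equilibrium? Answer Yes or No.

No

Row minima: Top → -5, Middle → -9, Bottom → -4; maximin = -4.
Column maxima: X → -3, Y → 5, Z → 10; minimax = -3.
-4 ≠ -3, so no pure-strategy equilibrium exists.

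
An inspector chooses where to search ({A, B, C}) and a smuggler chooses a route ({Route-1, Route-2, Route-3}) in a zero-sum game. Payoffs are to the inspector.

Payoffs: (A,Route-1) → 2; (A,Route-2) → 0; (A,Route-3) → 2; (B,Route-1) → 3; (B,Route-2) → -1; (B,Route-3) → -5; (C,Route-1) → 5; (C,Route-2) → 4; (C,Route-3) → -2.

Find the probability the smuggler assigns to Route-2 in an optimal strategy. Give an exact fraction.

Row minima: A → 0, B → -5, C → -2; maximin = 0.
Column maxima: Route-1 → 5, Route-2 → 4, Route-3 → 2; minimax = 2.
0 ≠ 2, so there is no saddle point; optimal play is mixed.
B is strictly dominated by C, so the inspector never plays it.
Route-1 is strictly dominated by Route-2 (it gives the inspector strictly more in every row), so the smuggler never plays it.
On the remaining 2×2 (A, C vs Route-2, Route-3):
Let the inspector play A with probability p. Expected payoff against Route-2: 0p + 4(1−p) = −4p + 4; against Route-3: 2p + (-2)(1−p) = 4p − 2.
Setting these equal: −4p + 4 = 4p − 2 ⇒ −8p = -6 ⇒ p = 3/4, and the value is (-4)·(3/4) + 4 = 1.
For the smuggler: with q = P(Route-2), equating A's and C's payoffs gives −2q + 2 = 6q − 2 ⇒ q = 1/2.

1/2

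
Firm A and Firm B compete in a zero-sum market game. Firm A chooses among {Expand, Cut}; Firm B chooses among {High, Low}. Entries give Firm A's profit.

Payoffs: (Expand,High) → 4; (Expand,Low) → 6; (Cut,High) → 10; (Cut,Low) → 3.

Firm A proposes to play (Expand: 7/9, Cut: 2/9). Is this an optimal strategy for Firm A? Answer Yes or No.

Yes

Against High this mix gives (7/9)·4 + (2/9)·10 = 16/3.
Against Low this mix gives (7/9)·6 + (2/9)·3 = 16/3.
All of Firm B's active replies (High, Low) yield 16/3, and no column does worse for Firm A. The mix makes Firm B indifferent and guarantees 16/3, so it is optimal.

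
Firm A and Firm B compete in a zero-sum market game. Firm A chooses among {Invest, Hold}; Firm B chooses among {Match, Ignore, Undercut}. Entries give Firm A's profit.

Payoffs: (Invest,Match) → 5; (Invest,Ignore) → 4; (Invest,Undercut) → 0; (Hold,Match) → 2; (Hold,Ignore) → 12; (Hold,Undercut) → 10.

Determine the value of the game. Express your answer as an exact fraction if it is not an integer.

50/13

Row minima: Invest → 0, Hold → 2; maximin = 2.
Column maxima: Match → 5, Ignore → 12, Undercut → 10; minimax = 5.
2 ≠ 5, so there is no saddle point; optimal play is mixed.
Ignore is strictly dominated by Undercut (it gives Firm A strictly more in every row), so Firm B never plays it.
On the remaining 2×2 (Invest, Hold vs Match, Undercut):
Let Firm A play Invest with probability p. Expected payoff against Match: 5p + 2(1−p) = 3p + 2; against Undercut: 0p + 10(1−p) = −10p + 10.
Setting these equal: 3p + 2 = −10p + 10 ⇒ 13p = 8 ⇒ p = 8/13, and the value is (3)·(8/13) + 2 = 50/13.
For Firm B: with q = P(Match), equating Invest's and Hold's payoffs gives 5q = −8q + 10 ⇒ q = 10/13.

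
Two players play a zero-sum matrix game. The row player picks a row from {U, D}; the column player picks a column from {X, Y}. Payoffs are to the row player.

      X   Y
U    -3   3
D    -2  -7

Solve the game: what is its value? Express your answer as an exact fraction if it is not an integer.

-27/11

Row minima: U → -3, D → -7; maximin = -3.
Column maxima: X → -2, Y → 3; minimax = -2.
-3 ≠ -2, so there is no saddle point; optimal play is mixed.
Let the row player play U with probability p. Expected payoff against X: (-3)p + (-2)(1−p) = −p − 2; against Y: 3p + (-7)(1−p) = 10p − 7.
Setting these equal: −p − 2 = 10p − 7 ⇒ −11p = -5 ⇒ p = 5/11, and the value is (-1)·(5/11) − 2 = -27/11.
For the column player: with q = P(X), equating U's and D's payoffs gives −6q + 3 = 5q − 7 ⇒ q = 10/11.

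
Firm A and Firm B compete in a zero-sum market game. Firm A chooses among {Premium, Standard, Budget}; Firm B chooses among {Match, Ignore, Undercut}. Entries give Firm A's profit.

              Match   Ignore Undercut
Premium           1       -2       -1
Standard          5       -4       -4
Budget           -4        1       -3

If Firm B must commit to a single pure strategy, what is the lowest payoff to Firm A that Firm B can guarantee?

-1

Column maxima: Match → 5, Ignore → 1, Undercut → -1.
The smallest of these is -1.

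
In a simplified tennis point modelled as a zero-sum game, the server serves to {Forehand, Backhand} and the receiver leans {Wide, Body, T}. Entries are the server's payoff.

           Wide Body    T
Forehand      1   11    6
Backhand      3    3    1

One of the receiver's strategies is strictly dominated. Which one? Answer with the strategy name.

T holds the server's payoff strictly below Body in every row: 6 < 11, 1 < 3.
So Body is strictly dominated for the receiver.

Body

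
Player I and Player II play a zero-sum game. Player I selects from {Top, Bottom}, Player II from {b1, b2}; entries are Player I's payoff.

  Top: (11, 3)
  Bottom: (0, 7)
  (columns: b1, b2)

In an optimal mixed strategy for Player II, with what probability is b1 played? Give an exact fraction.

Row minima: Top → 3, Bottom → 0; maximin = 3.
Column maxima: b1 → 11, b2 → 7; minimax = 7.
3 ≠ 7, so there is no saddle point; optimal play is mixed.
Let Player I play Top with probability p. Expected payoff against b1: 11p + 0(1−p) = 11p; against b2: 3p + 7(1−p) = −4p + 7.
Setting these equal: 11p = −4p + 7 ⇒ 15p = 7 ⇒ p = 7/15, and the value is (11)·(7/15) = 77/15.
For Player II: with q = P(b1), equating Top's and Bottom's payoffs gives 8q + 3 = −7q + 7 ⇒ q = 4/15.

4/15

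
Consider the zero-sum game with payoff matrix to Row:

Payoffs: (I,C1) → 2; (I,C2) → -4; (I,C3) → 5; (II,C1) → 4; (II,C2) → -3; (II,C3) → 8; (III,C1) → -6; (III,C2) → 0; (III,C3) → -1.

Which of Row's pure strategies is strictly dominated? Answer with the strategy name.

I

II gives a strictly higher payoff than I against every column: 4 > 2, -3 > -4, 8 > 5.
So I is strictly dominated and Row never plays it.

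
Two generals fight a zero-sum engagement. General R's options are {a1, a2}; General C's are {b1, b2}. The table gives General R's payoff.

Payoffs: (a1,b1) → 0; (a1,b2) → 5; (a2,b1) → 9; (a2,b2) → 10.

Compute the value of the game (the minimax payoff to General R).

9

Row minima: a1 → 0, a2 → 9; maximin = 9.
Column maxima: b1 → 9, b2 → 10; minimax = 9.
Since maximin = minimax = 9, there is a saddle point and the value is 9.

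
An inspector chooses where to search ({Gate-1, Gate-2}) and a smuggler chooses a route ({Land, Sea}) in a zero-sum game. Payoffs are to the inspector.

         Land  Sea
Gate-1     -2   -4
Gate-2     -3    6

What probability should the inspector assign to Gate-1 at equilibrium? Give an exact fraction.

9/11

Row minima: Gate-1 → -4, Gate-2 → -3; maximin = -3.
Column maxima: Land → -2, Sea → 6; minimax = -2.
-3 ≠ -2, so there is no saddle point; optimal play is mixed.
Let the inspector play Gate-1 with probability p. Expected payoff against Land: (-2)p + (-3)(1−p) = p − 3; against Sea: (-4)p + 6(1−p) = −10p + 6.
Setting these equal: p − 3 = −10p + 6 ⇒ 11p = 9 ⇒ p = 9/11, and the value is (1)·(9/11) − 3 = -24/11.
For the smuggler: with q = P(Land), equating Gate-1's and Gate-2's payoffs gives 2q − 4 = −9q + 6 ⇒ q = 10/11.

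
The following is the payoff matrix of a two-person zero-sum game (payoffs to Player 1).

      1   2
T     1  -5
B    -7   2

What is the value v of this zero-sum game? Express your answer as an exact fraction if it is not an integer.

Row minima: T → -5, B → -7; maximin = -5.
Column maxima: 1 → 1, 2 → 2; minimax = 1.
-5 ≠ 1, so there is no saddle point; optimal play is mixed.
Let Player 1 play T with probability p. Expected payoff against 1: 1p + (-7)(1−p) = 8p − 7; against 2: (-5)p + 2(1−p) = −7p + 2.
Setting these equal: 8p − 7 = −7p + 2 ⇒ 15p = 9 ⇒ p = 3/5, and the value is (8)·(3/5) − 7 = -11/5.
For Player 2: with q = P(1), equating T's and B's payoffs gives 6q − 5 = −9q + 2 ⇒ q = 7/15.

-11/5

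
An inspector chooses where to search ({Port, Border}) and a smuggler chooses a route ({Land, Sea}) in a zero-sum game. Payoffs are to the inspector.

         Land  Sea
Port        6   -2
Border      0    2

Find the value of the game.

Row minima: Port → -2, Border → 0; maximin = 0.
Column maxima: Land → 6, Sea → 2; minimax = 2.
0 ≠ 2, so there is no saddle point; optimal play is mixed.
Let the inspector play Port with probability p. Expected payoff against Land: 6p + 0(1−p) = 6p; against Sea: (-2)p + 2(1−p) = −4p + 2.
Setting these equal: 6p = −4p + 2 ⇒ 10p = 2 ⇒ p = 1/5, and the value is (6)·(1/5) = 6/5.
For the smuggler: with q = P(Land), equating Port's and Border's payoffs gives 8q − 2 = −2q + 2 ⇒ q = 2/5.

6/5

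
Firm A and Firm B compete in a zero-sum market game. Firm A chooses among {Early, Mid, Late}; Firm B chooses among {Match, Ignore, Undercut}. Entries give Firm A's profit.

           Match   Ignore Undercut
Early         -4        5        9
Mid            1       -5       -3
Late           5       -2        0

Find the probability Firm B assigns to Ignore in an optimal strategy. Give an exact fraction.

Row minima: Early → -4, Mid → -5, Late → -2; maximin = -2.
Column maxima: Match → 5, Ignore → 5, Undercut → 9; minimax = 5.
-2 ≠ 5, so there is no saddle point; optimal play is mixed.
Mid is strictly dominated by Late, so Firm A never plays it.
Undercut is strictly dominated by Ignore (it gives Firm A strictly more in every row), so Firm B never plays it.
On the remaining 2×2 (Early, Late vs Match, Ignore):
Let Firm A play Early with probability p. Expected payoff against Match: (-4)p + 5(1−p) = −9p + 5; against Ignore: 5p + (-2)(1−p) = 7p − 2.
Setting these equal: −9p + 5 = 7p − 2 ⇒ −16p = -7 ⇒ p = 7/16, and the value is (-9)·(7/16) + 5 = 17/16.
For Firm B: with q = P(Match), equating Early's and Late's payoffs gives −9q + 5 = 7q − 2 ⇒ q = 7/16.

9/16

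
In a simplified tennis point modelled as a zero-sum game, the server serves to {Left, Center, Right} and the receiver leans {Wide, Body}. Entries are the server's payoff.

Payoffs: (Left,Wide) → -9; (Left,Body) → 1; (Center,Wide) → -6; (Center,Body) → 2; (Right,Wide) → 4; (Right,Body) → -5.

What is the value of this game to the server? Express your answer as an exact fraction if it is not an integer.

Row minima: Left → -9, Center → -6, Right → -5; maximin = -5.
Column maxima: Wide → 4, Body → 2; minimax = 2.
-5 ≠ 2, so there is no saddle point; optimal play is mixed.
Left is strictly dominated by Center, so the server never plays it.
On the remaining 2×2 (Center, Right vs Wide, Body):
Let the server play Center with probability p. Expected payoff against Wide: (-6)p + 4(1−p) = −10p + 4; against Body: 2p + (-5)(1−p) = 7p − 5.
Setting these equal: −10p + 4 = 7p − 5 ⇒ −17p = -9 ⇒ p = 9/17, and the value is (-10)·(9/17) + 4 = -22/17.
For the receiver: with q = P(Wide), equating Center's and Right's payoffs gives −8q + 2 = 9q − 5 ⇒ q = 7/17.

-22/17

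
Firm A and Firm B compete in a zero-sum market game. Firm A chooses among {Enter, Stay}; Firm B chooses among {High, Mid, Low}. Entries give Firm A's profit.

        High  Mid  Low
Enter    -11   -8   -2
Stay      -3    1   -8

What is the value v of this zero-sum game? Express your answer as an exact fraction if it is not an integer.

-41/7

Row minima: Enter → -11, Stay → -8; maximin = -8.
Column maxima: High → -3, Mid → 1, Low → -2; minimax = -3.
-8 ≠ -3, so there is no saddle point; optimal play is mixed.
Mid is strictly dominated by High (it gives Firm A strictly more in every row), so Firm B never plays it.
On the remaining 2×2 (Enter, Stay vs High, Low):
Let Firm A play Enter with probability p. Expected payoff against High: (-11)p + (-3)(1−p) = −8p − 3; against Low: (-2)p + (-8)(1−p) = 6p − 8.
Setting these equal: −8p − 3 = 6p − 8 ⇒ −14p = -5 ⇒ p = 5/14, and the value is (-8)·(5/14) − 3 = -41/7.
For Firm B: with q = P(High), equating Enter's and Stay's payoffs gives −9q − 2 = 5q − 8 ⇒ q = 3/7.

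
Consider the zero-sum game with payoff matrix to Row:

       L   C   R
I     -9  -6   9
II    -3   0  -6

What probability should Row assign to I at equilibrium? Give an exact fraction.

Row minima: I → -9, II → -6; maximin = -6.
Column maxima: L → -3, C → 0, R → 9; minimax = -3.
-6 ≠ -3, so there is no saddle point; optimal play is mixed.
C is strictly dominated by L (it gives Row strictly more in every row), so Column never plays it.
On the remaining 2×2 (I, II vs L, R):
Let Row play I with probability p. Expected payoff against L: (-9)p + (-3)(1−p) = −6p − 3; against R: 9p + (-6)(1−p) = 15p − 6.
Setting these equal: −6p − 3 = 15p − 6 ⇒ −21p = -3 ⇒ p = 1/7, and the value is (-6)·(1/7) − 3 = -27/7.
For Column: with q = P(L), equating I's and II's payoffs gives −18q + 9 = 3q − 6 ⇒ q = 5/7.

1/7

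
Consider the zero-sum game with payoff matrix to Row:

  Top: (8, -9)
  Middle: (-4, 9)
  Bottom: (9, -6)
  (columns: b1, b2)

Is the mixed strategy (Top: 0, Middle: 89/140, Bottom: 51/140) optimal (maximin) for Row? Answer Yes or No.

Against b1 this mix gives (89/140)·(-4) + (51/140)·9 = 103/140.
Against b2 this mix gives (89/140)·9 + (51/140)·(-6) = 99/28.
Column will play b1, holding Row to 103/140. Shifting weight toward the row that does better against b1 would raise this floor (the equalizing mix achieves 57/28 against both b1 and b2), so the proposed strategy is not optimal.

No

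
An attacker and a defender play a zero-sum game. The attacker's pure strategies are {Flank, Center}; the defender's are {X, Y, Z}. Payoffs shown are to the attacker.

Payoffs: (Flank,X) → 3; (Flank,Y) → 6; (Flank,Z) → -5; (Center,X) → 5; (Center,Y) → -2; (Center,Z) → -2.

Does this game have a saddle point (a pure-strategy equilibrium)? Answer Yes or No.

Row minima: Flank → -5, Center → -2; maximin = -2.
Column maxima: X → 5, Y → 6, Z → -2; minimax = -2.
maximin = minimax = -2, so a saddle point exists.

Yes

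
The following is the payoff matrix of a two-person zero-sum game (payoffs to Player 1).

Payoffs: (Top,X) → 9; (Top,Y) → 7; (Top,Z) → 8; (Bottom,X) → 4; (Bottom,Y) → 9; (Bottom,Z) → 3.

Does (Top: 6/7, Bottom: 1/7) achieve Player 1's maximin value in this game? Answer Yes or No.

Yes

Against X this mix gives (6/7)·9 + (1/7)·4 = 58/7.
Against Y this mix gives (6/7)·7 + (1/7)·9 = 51/7.
Against Z this mix gives (6/7)·8 + (1/7)·3 = 51/7.
All of Player 2's active replies (Y, Z) yield 51/7, and no column does worse for Player 1. The mix makes Player 2 indifferent and guarantees 51/7, so it is optimal.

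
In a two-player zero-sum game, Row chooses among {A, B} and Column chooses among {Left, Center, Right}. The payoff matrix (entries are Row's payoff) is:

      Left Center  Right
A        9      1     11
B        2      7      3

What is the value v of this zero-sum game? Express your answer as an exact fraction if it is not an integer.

61/13

Row minima: A → 1, B → 2; maximin = 2.
Column maxima: Left → 9, Center → 7, Right → 11; minimax = 7.
2 ≠ 7, so there is no saddle point; optimal play is mixed.
Right is strictly dominated by Left (it gives Row strictly more in every row), so Column never plays it.
On the remaining 2×2 (A, B vs Left, Center):
Let Row play A with probability p. Expected payoff against Left: 9p + 2(1−p) = 7p + 2; against Center: 1p + 7(1−p) = −6p + 7.
Setting these equal: 7p + 2 = −6p + 7 ⇒ 13p = 5 ⇒ p = 5/13, and the value is (7)·(5/13) + 2 = 61/13.
For Column: with q = P(Left), equating A's and B's payoffs gives 8q + 1 = −5q + 7 ⇒ q = 6/13.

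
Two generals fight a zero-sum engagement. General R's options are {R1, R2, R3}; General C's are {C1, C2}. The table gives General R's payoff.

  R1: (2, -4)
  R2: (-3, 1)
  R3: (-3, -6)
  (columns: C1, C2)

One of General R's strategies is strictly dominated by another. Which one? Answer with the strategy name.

R1 gives a strictly higher payoff than R3 against every column: 2 > -3, -4 > -6.
So R3 is strictly dominated and General R never plays it.

R3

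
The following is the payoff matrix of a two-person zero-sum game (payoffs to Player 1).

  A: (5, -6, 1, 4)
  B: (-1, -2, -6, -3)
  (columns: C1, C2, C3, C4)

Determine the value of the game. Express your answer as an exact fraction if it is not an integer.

-38/11

Row minima: A → -6, B → -6; maximin = -6.
Column maxima: C1 → 5, C2 → -2, C3 → 1, C4 → 4; minimax = -2.
-6 ≠ -2, so there is no saddle point; optimal play is mixed.
C1 is strictly dominated by C2 (it gives Player 1 strictly more in every row), so Player 2 never plays it.
C4 is strictly dominated by C3 (it gives Player 1 strictly more in every row), so Player 2 never plays it.
On the remaining 2×2 (A, B vs C2, C3):
Let Player 1 play A with probability p. Expected payoff against C2: (-6)p + (-2)(1−p) = −4p − 2; against C3: 1p + (-6)(1−p) = 7p − 6.
Setting these equal: −4p − 2 = 7p − 6 ⇒ −11p = -4 ⇒ p = 4/11, and the value is (-4)·(4/11) − 2 = -38/11.
For Player 2: with q = P(C2), equating A's and B's payoffs gives −7q + 1 = 4q − 6 ⇒ q = 7/11.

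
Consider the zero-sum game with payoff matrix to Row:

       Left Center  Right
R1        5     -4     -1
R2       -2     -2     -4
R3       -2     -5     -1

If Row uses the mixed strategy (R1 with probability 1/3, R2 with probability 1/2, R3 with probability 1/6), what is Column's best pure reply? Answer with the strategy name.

Center

If Column plays Left, Row's expected payoff is (1/3)·5 + (1/2)·(-2) + (1/6)·(-2) = 1/3.
If Column plays Center, Row's expected payoff is (1/3)·(-4) + (1/2)·(-2) + (1/6)·(-5) = -19/6.
If Column plays Right, Row's expected payoff is (1/3)·(-1) + (1/2)·(-4) + (1/6)·(-1) = -5/2.
Column minimizes Row's payoff; the smallest is -19/6, so the best response is Center.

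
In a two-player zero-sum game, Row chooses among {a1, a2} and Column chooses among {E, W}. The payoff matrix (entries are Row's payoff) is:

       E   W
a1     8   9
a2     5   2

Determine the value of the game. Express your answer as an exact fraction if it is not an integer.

Row minima: a1 → 8, a2 → 2; maximin = 8.
Column maxima: E → 8, W → 9; minimax = 8.
Since maximin = minimax = 8, there is a saddle point and the value is 8.

8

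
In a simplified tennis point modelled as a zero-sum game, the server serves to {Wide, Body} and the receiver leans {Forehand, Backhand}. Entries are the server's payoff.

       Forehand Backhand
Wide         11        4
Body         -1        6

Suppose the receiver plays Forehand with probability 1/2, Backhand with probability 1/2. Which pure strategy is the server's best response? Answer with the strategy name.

Wide

Expected payoff of Wide: (1/2)·11 + (1/2)·4 = 15/2.
Expected payoff of Body: (1/2)·(-1) + (1/2)·6 = 5/2.
The largest is 15/2, so the server's best response is Wide.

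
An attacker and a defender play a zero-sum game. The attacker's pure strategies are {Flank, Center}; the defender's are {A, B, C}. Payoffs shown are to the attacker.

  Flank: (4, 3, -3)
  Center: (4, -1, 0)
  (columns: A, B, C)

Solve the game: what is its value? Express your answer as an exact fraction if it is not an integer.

Row minima: Flank → -3, Center → -1; maximin = -1.
Column maxima: A → 4, B → 3, C → 0; minimax = 0.
-1 ≠ 0, so there is no saddle point; optimal play is mixed.
A is strictly dominated by B (it gives the attacker strictly more in every row), so the defender never plays it.
On the remaining 2×2 (Flank, Center vs B, C):
Let the attacker play Flank with probability p. Expected payoff against B: 3p + (-1)(1−p) = 4p − 1; against C: (-3)p + 0(1−p) = −3p.
Setting these equal: 4p − 1 = −3p ⇒ 7p = 1 ⇒ p = 1/7, and the value is (4)·(1/7) − 1 = -3/7.
For the defender: with q = P(B), equating Flank's and Center's payoffs gives 6q − 3 = −q ⇒ q = 3/7.

-3/7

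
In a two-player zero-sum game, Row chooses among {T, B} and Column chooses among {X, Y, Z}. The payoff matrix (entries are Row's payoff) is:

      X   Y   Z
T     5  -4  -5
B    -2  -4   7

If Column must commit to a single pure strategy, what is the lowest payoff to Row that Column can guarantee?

Column maxima: X → 5, Y → -4, Z → 7.
The smallest of these is -4.

-4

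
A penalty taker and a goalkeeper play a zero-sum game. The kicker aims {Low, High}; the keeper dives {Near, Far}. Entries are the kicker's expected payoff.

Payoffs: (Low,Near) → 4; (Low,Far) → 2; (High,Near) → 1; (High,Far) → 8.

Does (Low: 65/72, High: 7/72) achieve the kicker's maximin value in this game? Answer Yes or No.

Against Near this mix gives (65/72)·4 + (7/72)·1 = 89/24.
Against Far this mix gives (65/72)·2 + (7/72)·8 = 31/12.
The keeper will play Far, holding the kicker to 31/12. Shifting weight toward the row that does better against Far would raise this floor (the equalizing mix achieves 10/3 against both Far and Near), so the proposed strategy is not optimal.

No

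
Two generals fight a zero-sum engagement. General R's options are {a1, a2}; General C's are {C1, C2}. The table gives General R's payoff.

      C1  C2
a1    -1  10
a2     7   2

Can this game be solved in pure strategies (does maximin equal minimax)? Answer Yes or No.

No

Row minima: a1 → -1, a2 → 2; maximin = 2.
Column maxima: C1 → 7, C2 → 10; minimax = 7.
2 ≠ 7, so no pure-strategy equilibrium exists.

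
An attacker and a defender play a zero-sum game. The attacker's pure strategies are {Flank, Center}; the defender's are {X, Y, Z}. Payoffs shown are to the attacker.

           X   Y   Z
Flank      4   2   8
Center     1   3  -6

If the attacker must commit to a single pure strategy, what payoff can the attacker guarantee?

2

Row minima: Flank → 2, Center → -6.
The best of these is 2.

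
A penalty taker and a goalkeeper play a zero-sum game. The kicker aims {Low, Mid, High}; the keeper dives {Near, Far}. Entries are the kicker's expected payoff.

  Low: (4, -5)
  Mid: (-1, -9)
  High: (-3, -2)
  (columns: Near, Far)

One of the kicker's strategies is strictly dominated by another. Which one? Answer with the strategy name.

Mid

Low gives a strictly higher payoff than Mid against every column: 4 > -1, -5 > -9.
So Mid is strictly dominated and the kicker never plays it.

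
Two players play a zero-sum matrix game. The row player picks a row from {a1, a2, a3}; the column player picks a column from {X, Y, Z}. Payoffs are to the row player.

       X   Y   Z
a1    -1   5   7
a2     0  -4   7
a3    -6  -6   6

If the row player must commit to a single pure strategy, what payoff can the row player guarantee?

Row minima: a1 → -1, a2 → -4, a3 → -6.
The best of these is -1.

-1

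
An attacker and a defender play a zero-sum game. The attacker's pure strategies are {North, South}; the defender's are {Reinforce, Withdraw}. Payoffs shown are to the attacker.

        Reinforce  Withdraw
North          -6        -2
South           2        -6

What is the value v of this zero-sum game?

-10/3

Row minima: North → -6, South → -6; maximin = -6.
Column maxima: Reinforce → 2, Withdraw → -2; minimax = -2.
-6 ≠ -2, so there is no saddle point; optimal play is mixed.
Let the attacker play North with probability p. Expected payoff against Reinforce: (-6)p + 2(1−p) = −8p + 2; against Withdraw: (-2)p + (-6)(1−p) = 4p − 6.
Setting these equal: −8p + 2 = 4p − 6 ⇒ −12p = -8 ⇒ p = 2/3, and the value is (-8)·(2/3) + 2 = -10/3.
For the defender: with q = P(Reinforce), equating North's and South's payoffs gives −4q − 2 = 8q − 6 ⇒ q = 1/3.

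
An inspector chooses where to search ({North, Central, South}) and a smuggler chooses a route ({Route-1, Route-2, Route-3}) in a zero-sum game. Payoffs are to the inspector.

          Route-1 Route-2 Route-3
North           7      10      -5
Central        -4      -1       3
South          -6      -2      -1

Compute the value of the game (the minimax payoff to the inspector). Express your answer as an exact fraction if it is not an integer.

Row minima: North → -5, Central → -4, South → -6; maximin = -4.
Column maxima: Route-1 → 7, Route-2 → 10, Route-3 → 3; minimax = 3.
-4 ≠ 3, so there is no saddle point; optimal play is mixed.
South is strictly dominated by Central, so the inspector never plays it.
Route-2 is strictly dominated by Route-1 (it gives the inspector strictly more in every row), so the smuggler never plays it.
On the remaining 2×2 (North, Central vs Route-1, Route-3):
Let the inspector play North with probability p. Expected payoff against Route-1: 7p + (-4)(1−p) = 11p − 4; against Route-3: (-5)p + 3(1−p) = −8p + 3.
Setting these equal: 11p − 4 = −8p + 3 ⇒ 19p = 7 ⇒ p = 7/19, and the value is (11)·(7/19) − 4 = 1/19.
For the smuggler: with q = P(Route-1), equating North's and Central's payoffs gives 12q − 5 = −7q + 3 ⇒ q = 8/19.

1/19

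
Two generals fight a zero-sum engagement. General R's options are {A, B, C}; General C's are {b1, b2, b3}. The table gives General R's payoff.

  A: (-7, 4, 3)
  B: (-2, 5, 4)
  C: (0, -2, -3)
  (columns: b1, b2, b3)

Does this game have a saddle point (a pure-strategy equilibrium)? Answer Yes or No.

No

Row minima: A → -7, B → -2, C → -3; maximin = -2.
Column maxima: b1 → 0, b2 → 5, b3 → 4; minimax = 0.
-2 ≠ 0, so no pure-strategy equilibrium exists.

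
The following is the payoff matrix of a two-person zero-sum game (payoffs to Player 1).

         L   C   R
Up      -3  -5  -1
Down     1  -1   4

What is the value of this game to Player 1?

Row minima: Up → -5, Down → -1; maximin = -1.
Column maxima: L → 1, C → -1, R → 4; minimax = -1.
Since maximin = minimax = -1, there is a saddle point and the value is -1.

-1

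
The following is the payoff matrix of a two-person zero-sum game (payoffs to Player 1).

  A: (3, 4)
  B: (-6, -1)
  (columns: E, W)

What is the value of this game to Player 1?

3

Row minima: A → 3, B → -6; maximin = 3.
Column maxima: E → 3, W → 4; minimax = 3.
Since maximin = minimax = 3, there is a saddle point and the value is 3.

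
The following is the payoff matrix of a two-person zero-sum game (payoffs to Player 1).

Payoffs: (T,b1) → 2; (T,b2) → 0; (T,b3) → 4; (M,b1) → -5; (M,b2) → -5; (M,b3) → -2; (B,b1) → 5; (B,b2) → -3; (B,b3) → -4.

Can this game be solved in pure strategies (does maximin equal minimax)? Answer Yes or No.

Yes

Row minima: T → 0, M → -5, B → -4; maximin = 0.
Column maxima: b1 → 5, b2 → 0, b3 → 4; minimax = 0.
maximin = minimax = 0, so a saddle point exists.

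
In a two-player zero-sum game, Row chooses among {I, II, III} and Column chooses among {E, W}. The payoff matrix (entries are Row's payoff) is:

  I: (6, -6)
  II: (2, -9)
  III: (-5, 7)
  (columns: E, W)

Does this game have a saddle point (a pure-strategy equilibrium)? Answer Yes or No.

No

Row minima: I → -6, II → -9, III → -5; maximin = -5.
Column maxima: E → 6, W → 7; minimax = 6.
-5 ≠ 6, so no pure-strategy equilibrium exists.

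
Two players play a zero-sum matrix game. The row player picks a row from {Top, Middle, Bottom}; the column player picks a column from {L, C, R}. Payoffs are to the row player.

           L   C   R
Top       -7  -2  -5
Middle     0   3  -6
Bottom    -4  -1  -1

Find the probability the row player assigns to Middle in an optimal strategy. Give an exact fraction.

1/3

Row minima: Top → -7, Middle → -6, Bottom → -4; maximin = -4.
Column maxima: L → 0, C → 3, R → -1; minimax = -1.
-4 ≠ -1, so there is no saddle point; optimal play is mixed.
Top is strictly dominated by Bottom, so the row player never plays it.
C is strictly dominated by L (it gives the row player strictly more in every row), so the column player never plays it.
On the remaining 2×2 (Middle, Bottom vs L, R):
Let the row player play Middle with probability p. Expected payoff against L: 0p + (-4)(1−p) = 4p − 4; against R: (-6)p + (-1)(1−p) = −5p − 1.
Setting these equal: 4p − 4 = −5p − 1 ⇒ 9p = 3 ⇒ p = 1/3, and the value is (4)·(1/3) − 4 = -8/3.
For the column player: with q = P(L), equating Middle's and Bottom's payoffs gives 6q − 6 = −3q − 1 ⇒ q = 5/9.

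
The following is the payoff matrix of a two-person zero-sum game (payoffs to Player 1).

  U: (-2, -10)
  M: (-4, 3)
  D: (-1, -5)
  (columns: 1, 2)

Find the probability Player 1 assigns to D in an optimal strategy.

7/11

Row minima: U → -10, M → -4, D → -5; maximin = -4.
Column maxima: 1 → -1, 2 → 3; minimax = -1.
-4 ≠ -1, so there is no saddle point; optimal play is mixed.
U is strictly dominated by D, so Player 1 never plays it.
On the remaining 2×2 (M, D vs 1, 2):
Let Player 1 play M with probability p. Expected payoff against 1: (-4)p + (-1)(1−p) = −3p − 1; against 2: 3p + (-5)(1−p) = 8p − 5.
Setting these equal: −3p − 1 = 8p − 5 ⇒ −11p = -4 ⇒ p = 4/11, and the value is (-3)·(4/11) − 1 = -23/11.
For Player 2: with q = P(1), equating M's and D's payoffs gives −7q + 3 = 4q − 5 ⇒ q = 8/11.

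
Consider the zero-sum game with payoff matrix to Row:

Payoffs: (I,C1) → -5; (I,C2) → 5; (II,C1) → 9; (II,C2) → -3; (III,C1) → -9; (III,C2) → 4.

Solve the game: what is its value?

15/11

Row minima: I → -5, II → -3, III → -9; maximin = -3.
Column maxima: C1 → 9, C2 → 5; minimax = 5.
-3 ≠ 5, so there is no saddle point; optimal play is mixed.
III is strictly dominated by I, so Row never plays it.
On the remaining 2×2 (I, II vs C1, C2):
Let Row play I with probability p. Expected payoff against C1: (-5)p + 9(1−p) = −14p + 9; against C2: 5p + (-3)(1−p) = 8p − 3.
Setting these equal: −14p + 9 = 8p − 3 ⇒ −22p = -12 ⇒ p = 6/11, and the value is (-14)·(6/11) + 9 = 15/11.
For Column: with q = P(C1), equating I's and II's payoffs gives −10q + 5 = 12q − 3 ⇒ q = 4/11.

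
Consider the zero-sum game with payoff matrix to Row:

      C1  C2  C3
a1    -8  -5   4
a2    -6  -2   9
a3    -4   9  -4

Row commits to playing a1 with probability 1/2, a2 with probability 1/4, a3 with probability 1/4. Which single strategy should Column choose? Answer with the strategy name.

If Column plays C1, Row's expected payoff is (1/2)·(-8) + (1/4)·(-6) + (1/4)·(-4) = -13/2.
If Column plays C2, Row's expected payoff is (1/2)·(-5) + (1/4)·(-2) + (1/4)·9 = -3/4.
If Column plays C3, Row's expected payoff is (1/2)·4 + (1/4)·9 + (1/4)·(-4) = 13/4.
Column minimizes Row's payoff; the smallest is -13/2, so the best response is C1.

C1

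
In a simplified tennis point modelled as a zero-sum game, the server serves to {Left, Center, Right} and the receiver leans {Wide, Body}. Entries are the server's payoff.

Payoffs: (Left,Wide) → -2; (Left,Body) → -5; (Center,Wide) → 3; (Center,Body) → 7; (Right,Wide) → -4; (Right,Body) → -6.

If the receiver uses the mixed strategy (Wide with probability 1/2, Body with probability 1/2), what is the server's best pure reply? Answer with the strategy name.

Expected payoff of Left: (1/2)·(-2) + (1/2)·(-5) = -7/2.
Expected payoff of Center: (1/2)·3 + (1/2)·7 = 5.
Expected payoff of Right: (1/2)·(-4) + (1/2)·(-6) = -5.
The largest is 5, so the server's best response is Center.

Center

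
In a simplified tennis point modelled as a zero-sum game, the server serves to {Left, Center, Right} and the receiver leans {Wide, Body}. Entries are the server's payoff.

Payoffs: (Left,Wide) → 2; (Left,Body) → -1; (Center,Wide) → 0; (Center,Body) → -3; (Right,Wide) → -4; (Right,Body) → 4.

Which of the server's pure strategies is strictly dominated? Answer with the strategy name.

Left gives a strictly higher payoff than Center against every column: 2 > 0, -1 > -3.
So Center is strictly dominated and the server never plays it.

Center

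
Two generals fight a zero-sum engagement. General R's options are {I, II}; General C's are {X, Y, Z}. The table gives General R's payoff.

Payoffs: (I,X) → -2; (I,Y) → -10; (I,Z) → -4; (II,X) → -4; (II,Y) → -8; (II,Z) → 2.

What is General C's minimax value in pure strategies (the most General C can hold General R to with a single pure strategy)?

Column maxima: X → -2, Y → -8, Z → 2.
The smallest of these is -8.

-8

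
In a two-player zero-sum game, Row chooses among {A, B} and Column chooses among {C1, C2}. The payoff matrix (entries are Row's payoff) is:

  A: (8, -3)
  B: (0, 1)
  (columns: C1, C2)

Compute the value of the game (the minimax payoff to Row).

2/3

Row minima: A → -3, B → 0; maximin = 0.
Column maxima: C1 → 8, C2 → 1; minimax = 1.
0 ≠ 1, so there is no saddle point; optimal play is mixed.
Let Row play A with probability p. Expected payoff against C1: 8p + 0(1−p) = 8p; against C2: (-3)p + 1(1−p) = −4p + 1.
Setting these equal: 8p = −4p + 1 ⇒ 12p = 1 ⇒ p = 1/12, and the value is (8)·(1/12) = 2/3.
For Column: with q = P(C1), equating A's and B's payoffs gives 11q − 3 = −q + 1 ⇒ q = 1/3.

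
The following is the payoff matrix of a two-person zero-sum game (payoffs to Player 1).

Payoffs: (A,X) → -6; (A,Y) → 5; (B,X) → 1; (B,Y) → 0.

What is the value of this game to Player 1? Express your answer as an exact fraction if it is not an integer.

5/12

Row minima: A → -6, B → 0; maximin = 0.
Column maxima: X → 1, Y → 5; minimax = 1.
0 ≠ 1, so there is no saddle point; optimal play is mixed.
Let Player 1 play A with probability p. Expected payoff against X: (-6)p + 1(1−p) = −7p + 1; against Y: 5p + 0(1−p) = 5p.
Setting these equal: −7p + 1 = 5p ⇒ −12p = -1 ⇒ p = 1/12, and the value is (-7)·(1/12) + 1 = 5/12.
For Player 2: with q = P(X), equating A's and B's payoffs gives −11q + 5 = q ⇒ q = 5/12.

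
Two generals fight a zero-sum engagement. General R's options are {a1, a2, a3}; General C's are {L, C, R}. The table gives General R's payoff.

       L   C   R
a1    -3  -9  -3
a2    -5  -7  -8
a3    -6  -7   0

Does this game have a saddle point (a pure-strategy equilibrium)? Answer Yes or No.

Row minima: a1 → -9, a2 → -8, a3 → -7; maximin = -7.
Column maxima: L → -3, C → -7, R → 0; minimax = -7.
maximin = minimax = -7, so a saddle point exists.

Yes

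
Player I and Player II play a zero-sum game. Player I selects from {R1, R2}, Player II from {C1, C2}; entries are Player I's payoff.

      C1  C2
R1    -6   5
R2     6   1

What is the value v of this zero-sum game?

9/4

Row minima: R1 → -6, R2 → 1; maximin = 1.
Column maxima: C1 → 6, C2 → 5; minimax = 5.
1 ≠ 5, so there is no saddle point; optimal play is mixed.
Let Player I play R1 with probability p. Expected payoff against C1: (-6)p + 6(1−p) = −12p + 6; against C2: 5p + 1(1−p) = 4p + 1.
Setting these equal: −12p + 6 = 4p + 1 ⇒ −16p = -5 ⇒ p = 5/16, and the value is (-12)·(5/16) + 6 = 9/4.
For Player II: with q = P(C1), equating R1's and R2's payoffs gives −11q + 5 = 5q + 1 ⇒ q = 1/4.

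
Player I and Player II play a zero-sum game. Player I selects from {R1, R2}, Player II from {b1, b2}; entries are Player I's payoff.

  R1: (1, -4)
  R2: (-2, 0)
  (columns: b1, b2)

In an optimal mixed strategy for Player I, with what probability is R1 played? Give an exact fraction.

Row minima: R1 → -4, R2 → -2; maximin = -2.
Column maxima: b1 → 1, b2 → 0; minimax = 0.
-2 ≠ 0, so there is no saddle point; optimal play is mixed.
Let Player I play R1 with probability p. Expected payoff against b1: 1p + (-2)(1−p) = 3p − 2; against b2: (-4)p + 0(1−p) = −4p.
Setting these equal: 3p − 2 = −4p ⇒ 7p = 2 ⇒ p = 2/7, and the value is (3)·(2/7) − 2 = -8/7.
For Player II: with q = P(b1), equating R1's and R2's payoffs gives 5q − 4 = −2q ⇒ q = 4/7.

2/7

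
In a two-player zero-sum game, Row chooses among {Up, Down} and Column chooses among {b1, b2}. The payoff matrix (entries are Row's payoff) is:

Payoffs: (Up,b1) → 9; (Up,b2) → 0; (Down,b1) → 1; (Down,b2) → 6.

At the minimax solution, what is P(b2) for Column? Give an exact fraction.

4/7

Row minima: Up → 0, Down → 1; maximin = 1.
Column maxima: b1 → 9, b2 → 6; minimax = 6.
1 ≠ 6, so there is no saddle point; optimal play is mixed.
Let Row play Up with probability p. Expected payoff against b1: 9p + 1(1−p) = 8p + 1; against b2: 0p + 6(1−p) = −6p + 6.
Setting these equal: 8p + 1 = −6p + 6 ⇒ 14p = 5 ⇒ p = 5/14, and the value is (8)·(5/14) + 1 = 27/7.
For Column: with q = P(b1), equating Up's and Down's payoffs gives 9q = −5q + 6 ⇒ q = 3/7.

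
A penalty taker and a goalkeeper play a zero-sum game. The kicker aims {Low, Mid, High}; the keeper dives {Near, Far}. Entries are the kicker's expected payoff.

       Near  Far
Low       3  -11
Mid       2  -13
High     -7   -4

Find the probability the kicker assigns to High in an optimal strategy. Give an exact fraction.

14/17

Row minima: Low → -11, Mid → -13, High → -7; maximin = -7.
Column maxima: Near → 3, Far → -4; minimax = -4.
-7 ≠ -4, so there is no saddle point; optimal play is mixed.
Mid is strictly dominated by Low, so the kicker never plays it.
On the remaining 2×2 (Low, High vs Near, Far):
Let the kicker play Low with probability p. Expected payoff against Near: 3p + (-7)(1−p) = 10p − 7; against Far: (-11)p + (-4)(1−p) = −7p − 4.
Setting these equal: 10p − 7 = −7p − 4 ⇒ 17p = 3 ⇒ p = 3/17, and the value is (10)·(3/17) − 7 = -89/17.
For the keeper: with q = P(Near), equating Low's and High's payoffs gives 14q − 11 = −3q − 4 ⇒ q = 7/17.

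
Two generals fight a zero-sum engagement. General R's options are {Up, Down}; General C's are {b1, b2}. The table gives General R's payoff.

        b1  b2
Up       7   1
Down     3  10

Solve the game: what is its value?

Row minima: Up → 1, Down → 3; maximin = 3.
Column maxima: b1 → 7, b2 → 10; minimax = 7.
3 ≠ 7, so there is no saddle point; optimal play is mixed.
Let General R play Up with probability p. Expected payoff against b1: 7p + 3(1−p) = 4p + 3; against b2: 1p + 10(1−p) = −9p + 10.
Setting these equal: 4p + 3 = −9p + 10 ⇒ 13p = 7 ⇒ p = 7/13, and the value is (4)·(7/13) + 3 = 67/13.
For General C: with q = P(b1), equating Up's and Down's payoffs gives 6q + 1 = −7q + 10 ⇒ q = 9/13.

67/13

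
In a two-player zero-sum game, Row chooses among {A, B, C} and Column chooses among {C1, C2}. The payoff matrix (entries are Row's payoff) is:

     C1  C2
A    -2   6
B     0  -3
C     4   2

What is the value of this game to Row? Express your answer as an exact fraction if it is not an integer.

14/5

Row minima: A → -2, B → -3, C → 2; maximin = 2.
Column maxima: C1 → 4, C2 → 6; minimax = 4.
2 ≠ 4, so there is no saddle point; optimal play is mixed.
B is strictly dominated by C, so Row never plays it.
On the remaining 2×2 (A, C vs C1, C2):
Let Row play A with probability p. Expected payoff against C1: (-2)p + 4(1−p) = −6p + 4; against C2: 6p + 2(1−p) = 4p + 2.
Setting these equal: −6p + 4 = 4p + 2 ⇒ −10p = -2 ⇒ p = 1/5, and the value is (-6)·(1/5) + 4 = 14/5.
For Column: with q = P(C1), equating A's and C's payoffs gives −8q + 6 = 2q + 2 ⇒ q = 2/5.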